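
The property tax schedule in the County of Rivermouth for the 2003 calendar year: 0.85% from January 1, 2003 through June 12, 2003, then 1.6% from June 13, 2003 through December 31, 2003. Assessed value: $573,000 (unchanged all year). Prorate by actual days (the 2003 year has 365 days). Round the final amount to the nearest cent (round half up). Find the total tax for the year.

January 1 – June 12, 2003: 163 days at 0.85% → $573,000 × 0.85% × 163/365 = $2,175.0452
June 13 – December 31, 2003: 202 days at 1.6% → $573,000 × 1.6% × 202/365 = $5,073.7973
Total = $7,248.8425

$7,248.84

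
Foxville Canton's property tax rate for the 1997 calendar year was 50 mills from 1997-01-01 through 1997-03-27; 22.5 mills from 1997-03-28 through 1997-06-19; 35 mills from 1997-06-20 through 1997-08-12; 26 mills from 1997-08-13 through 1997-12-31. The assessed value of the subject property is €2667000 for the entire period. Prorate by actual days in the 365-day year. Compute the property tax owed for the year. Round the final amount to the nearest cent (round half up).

€85826.25

1997-01-01 to 1997-03-27: 86 days at 50 mills → €2667000 × 5% × 86/365 = €31419.4521
1997-03-28 to 1997-06-19: 84 days at 22.5 mills → €2667000 × 2.25% × 84/365 = €13809.9452
1997-06-20 to 1997-08-12: 54 days at 35 mills → €2667000 × 3.5% × 54/365 = €13809.9452
1997-08-13 to 1997-12-31: 141 days at 26 mills → €2667000 × 2.6% × 141/365 = €26786.9096
Total = €85826.2521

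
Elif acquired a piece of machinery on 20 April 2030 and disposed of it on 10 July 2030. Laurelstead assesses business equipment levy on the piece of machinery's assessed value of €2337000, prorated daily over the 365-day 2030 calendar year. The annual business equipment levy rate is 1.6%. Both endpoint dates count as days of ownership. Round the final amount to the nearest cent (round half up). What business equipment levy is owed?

€8400.39

Days held (20 April – 10 July 2030): 82 out of 365
Tax = €2337000 × 1.6% × 82/365 = €8400.3945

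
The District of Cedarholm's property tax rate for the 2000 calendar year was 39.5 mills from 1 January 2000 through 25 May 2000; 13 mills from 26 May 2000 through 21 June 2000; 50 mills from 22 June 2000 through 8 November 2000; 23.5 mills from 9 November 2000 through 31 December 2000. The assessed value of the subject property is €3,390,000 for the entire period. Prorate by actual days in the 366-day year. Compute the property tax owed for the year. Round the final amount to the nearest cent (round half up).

€133,038.98

1 January – 25 May 2000: 146 days at 39.5 mills → €3,390,000 × 3.95% × 146/366 = €53,415.6557
26 May – 21 June 2000: 27 days at 13 mills → €3,390,000 × 1.3% × 27/366 = €3,251.0656
22 June – 8 November 2000: 140 days at 50 mills → €3,390,000 × 5% × 140/366 = €64,836.0656
9 November – 31 December 2000: 53 days at 23.5 mills → €3,390,000 × 2.35% × 53/366 = €11,536.1885
Total = €133,038.9754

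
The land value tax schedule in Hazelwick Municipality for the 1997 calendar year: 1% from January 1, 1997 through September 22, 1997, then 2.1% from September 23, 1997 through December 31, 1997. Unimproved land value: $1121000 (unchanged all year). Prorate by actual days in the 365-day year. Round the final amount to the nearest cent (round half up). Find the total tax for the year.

January 1 – September 22, 1997: 265 days at 1% → $1121000 × 1% × 265/365 = $8138.7671
September 23 – December 31, 1997: 100 days at 2.1% → $1121000 × 2.1% × 100/365 = $6449.5890
Total = $14588.3562

$14588.36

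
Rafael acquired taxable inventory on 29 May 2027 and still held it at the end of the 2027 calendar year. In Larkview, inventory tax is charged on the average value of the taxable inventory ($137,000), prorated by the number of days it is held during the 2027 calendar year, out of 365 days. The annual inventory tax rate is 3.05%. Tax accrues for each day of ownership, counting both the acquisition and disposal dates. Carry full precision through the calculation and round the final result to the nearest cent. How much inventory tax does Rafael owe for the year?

$2,484.20

Days held (29 May – 31 Dec 2027): 217 out of 365
Tax = $137,000 × 3.05% × 217/365 = $2,484.2041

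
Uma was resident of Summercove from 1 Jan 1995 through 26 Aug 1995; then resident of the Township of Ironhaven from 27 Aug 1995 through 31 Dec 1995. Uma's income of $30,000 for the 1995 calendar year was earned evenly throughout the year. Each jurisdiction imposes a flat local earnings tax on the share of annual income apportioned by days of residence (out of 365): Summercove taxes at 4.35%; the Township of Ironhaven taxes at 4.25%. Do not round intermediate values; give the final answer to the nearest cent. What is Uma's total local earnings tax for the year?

Summercove, 1 Jan – 26 Aug 1995: 238 days → $30,000 × 4.35% × 238/365 = $850.9315
The Township of Ironhaven, 27 Aug – 31 Dec 1995: 127 days → $30,000 × 4.25% × 127/365 = $443.6301
Total = $1,294.5616

$1,294.56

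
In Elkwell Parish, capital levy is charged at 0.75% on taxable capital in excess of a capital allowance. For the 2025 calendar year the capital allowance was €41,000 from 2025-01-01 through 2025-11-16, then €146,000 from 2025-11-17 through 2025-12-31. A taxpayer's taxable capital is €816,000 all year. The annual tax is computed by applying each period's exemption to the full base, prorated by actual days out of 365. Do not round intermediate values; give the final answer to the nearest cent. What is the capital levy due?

2025-01-01 to 2025-11-16: 320 days, exemption €41,000 → (€816,000 − €41,000) × 0.75% × 320/365 = €5,095.8904
2025-11-17 to 2025-12-31: 45 days, exemption €146,000 → (€816,000 − €146,000) × 0.75% × 45/365 = €619.5205
Total = €5,715.4110

€5,715.41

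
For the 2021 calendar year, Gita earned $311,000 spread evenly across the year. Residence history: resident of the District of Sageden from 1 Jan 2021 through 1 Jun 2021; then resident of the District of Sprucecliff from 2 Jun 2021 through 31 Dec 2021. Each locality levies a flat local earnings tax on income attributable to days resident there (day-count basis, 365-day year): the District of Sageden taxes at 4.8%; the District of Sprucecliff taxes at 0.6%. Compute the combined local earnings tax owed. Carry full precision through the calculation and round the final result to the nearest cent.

$7,305.52

The District of Sageden, 1 Jan – 1 Jun 2021: 152 days → $311,000 × 4.8% × 152/365 = $6,216.5918
The District of Sprucecliff, 2 Jun – 31 Dec 2021: 213 days → $311,000 × 0.6% × 213/365 = $1,088.9260
Total = $7,305.5178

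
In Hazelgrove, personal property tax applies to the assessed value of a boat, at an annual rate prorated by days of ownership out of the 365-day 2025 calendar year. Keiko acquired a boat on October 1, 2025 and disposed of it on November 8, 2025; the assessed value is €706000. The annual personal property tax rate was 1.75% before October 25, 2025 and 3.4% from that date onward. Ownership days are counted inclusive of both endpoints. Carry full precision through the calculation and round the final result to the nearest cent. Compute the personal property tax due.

October 1 – October 24, 2025: 24 days at 1.75% → €706000 × 1.75% × 24/365 = €812.3836
October 25 – November 8, 2025: 15 days at 3.4% → €706000 × 3.4% × 15/365 = €986.4658
Total = €1798.8493

€1798.85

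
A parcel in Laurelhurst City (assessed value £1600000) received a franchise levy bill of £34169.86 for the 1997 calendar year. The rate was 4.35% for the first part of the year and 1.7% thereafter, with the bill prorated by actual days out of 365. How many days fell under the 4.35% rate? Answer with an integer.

Let d = days at the first rate; then 365 − d days at the second rate.
£1600000 × [4.35%·d + 1.7%·(365−d)] / 365 = £34169.86
Solving gives d = 60, so the new rate took effect on 2 Mar 1997.

60 days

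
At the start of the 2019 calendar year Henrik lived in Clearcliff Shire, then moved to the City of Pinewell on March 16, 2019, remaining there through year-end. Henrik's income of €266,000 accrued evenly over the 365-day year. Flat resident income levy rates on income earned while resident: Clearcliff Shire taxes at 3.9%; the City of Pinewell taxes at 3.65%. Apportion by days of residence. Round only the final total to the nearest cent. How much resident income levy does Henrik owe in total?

€9,843.82

Clearcliff Shire, January 1 – March 15, 2019: 74 days → €266,000 × 3.9% × 74/365 = €2,103.2219
The City of Pinewell, March 16 – December 31, 2019: 291 days → €266,000 × 3.65% × 291/365 = €7,740.6000
Total = €9,843.8219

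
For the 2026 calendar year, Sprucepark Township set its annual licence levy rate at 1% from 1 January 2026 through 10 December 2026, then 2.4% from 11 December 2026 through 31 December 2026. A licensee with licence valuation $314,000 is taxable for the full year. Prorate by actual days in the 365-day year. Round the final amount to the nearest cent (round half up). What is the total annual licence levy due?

$3,392.92

1 January – 10 December 2026: 344 days at 1% → $314,000 × 1% × 344/365 = $2,959.3425
11 December – 31 December 2026: 21 days at 2.4% → $314,000 × 2.4% × 21/365 = $433.5781
Total = $3,392.9205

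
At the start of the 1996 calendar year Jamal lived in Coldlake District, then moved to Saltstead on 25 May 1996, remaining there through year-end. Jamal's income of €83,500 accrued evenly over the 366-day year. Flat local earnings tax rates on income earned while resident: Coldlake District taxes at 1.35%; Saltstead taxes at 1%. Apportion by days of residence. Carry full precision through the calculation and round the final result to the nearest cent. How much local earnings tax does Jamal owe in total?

Coldlake District, 1 January – 24 May 1996: 145 days → €83,500 × 1.35% × 145/366 = €446.5881
Saltstead, 25 May – 31 December 1996: 221 days → €83,500 × 1% × 221/366 = €504.1940
Total = €950.7821

€950.78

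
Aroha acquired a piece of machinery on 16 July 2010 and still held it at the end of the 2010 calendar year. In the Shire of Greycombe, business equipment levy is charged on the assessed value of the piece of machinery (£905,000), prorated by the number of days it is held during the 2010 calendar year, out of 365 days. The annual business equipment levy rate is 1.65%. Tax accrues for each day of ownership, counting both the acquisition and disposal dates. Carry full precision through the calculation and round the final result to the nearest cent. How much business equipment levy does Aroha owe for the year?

Days held (16 July – 31 December 2010): 169 out of 365
Tax = £905,000 × 1.65% × 169/365 = £6,913.9521

£6,913.95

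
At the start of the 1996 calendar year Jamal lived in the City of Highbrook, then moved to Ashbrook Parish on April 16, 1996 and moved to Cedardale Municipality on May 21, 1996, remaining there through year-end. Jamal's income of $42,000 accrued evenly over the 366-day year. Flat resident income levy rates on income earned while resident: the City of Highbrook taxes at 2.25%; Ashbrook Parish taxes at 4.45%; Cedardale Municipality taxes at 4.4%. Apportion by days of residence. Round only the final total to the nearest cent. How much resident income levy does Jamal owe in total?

$1,588.48

The City of Highbrook, January 1 – April 15, 1996: 106 days → $42,000 × 2.25% × 106/366 = $273.6885
Ashbrook Parish, April 16 – May 20, 1996: 35 days → $42,000 × 4.45% × 35/366 = $178.7295
Cedardale Municipality, May 21 – December 31, 1996: 225 days → $42,000 × 4.4% × 225/366 = $1,136.0656
Total = $1,588.4836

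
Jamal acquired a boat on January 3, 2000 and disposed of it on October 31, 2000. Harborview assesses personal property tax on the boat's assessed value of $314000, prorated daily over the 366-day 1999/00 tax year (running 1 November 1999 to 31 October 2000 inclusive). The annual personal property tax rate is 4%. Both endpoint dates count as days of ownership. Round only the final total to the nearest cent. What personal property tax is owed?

$10398.03

Days held (January 3 – October 31, 2000): 303 out of 366
Tax = $314000 × 4% × 303/366 = $10398.0328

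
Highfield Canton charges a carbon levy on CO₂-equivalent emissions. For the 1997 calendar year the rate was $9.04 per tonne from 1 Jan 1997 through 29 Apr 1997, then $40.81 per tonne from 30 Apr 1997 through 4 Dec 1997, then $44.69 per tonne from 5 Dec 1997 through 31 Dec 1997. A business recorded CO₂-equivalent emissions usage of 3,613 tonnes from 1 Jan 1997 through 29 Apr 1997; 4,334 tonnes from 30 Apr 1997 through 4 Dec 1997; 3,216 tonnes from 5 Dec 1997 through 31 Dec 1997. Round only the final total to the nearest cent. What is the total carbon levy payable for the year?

$353,255.10

1 Jan – 29 Apr 1997: 3,613 tonnes at $9.04/tonne → $32,661.52
30 Apr – 4 Dec 1997: 4,334 tonnes at $40.81/tonne → $176,870.54
5 Dec – 31 Dec 1997: 3,216 tonnes at $44.69/tonne → $143,723.04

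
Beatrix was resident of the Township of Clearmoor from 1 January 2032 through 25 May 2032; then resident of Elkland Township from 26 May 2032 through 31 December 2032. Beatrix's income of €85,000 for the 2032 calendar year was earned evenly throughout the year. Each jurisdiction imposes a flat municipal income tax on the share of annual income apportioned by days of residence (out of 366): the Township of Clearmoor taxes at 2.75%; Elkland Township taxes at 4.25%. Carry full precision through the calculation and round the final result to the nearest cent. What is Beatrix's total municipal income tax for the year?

€3,103.89

The Township of Clearmoor, 1 January – 25 May 2032: 146 days → €85,000 × 2.75% × 146/366 = €932.4454
Elkland Township, 26 May – 31 December 2032: 220 days → €85,000 × 4.25% × 220/366 = €2,171.4481
Total = €3,103.8934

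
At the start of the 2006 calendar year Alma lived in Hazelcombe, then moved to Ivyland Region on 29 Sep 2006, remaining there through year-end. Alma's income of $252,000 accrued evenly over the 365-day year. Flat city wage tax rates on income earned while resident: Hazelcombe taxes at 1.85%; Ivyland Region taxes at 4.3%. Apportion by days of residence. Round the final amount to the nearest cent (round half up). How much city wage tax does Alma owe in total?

Hazelcombe, 1 Jan – 28 Sep 2006: 271 days → $252,000 × 1.85% × 271/365 = $3,461.3753
Ivyland Region, 29 Sep – 31 Dec 2006: 94 days → $252,000 × 4.3% × 94/365 = $2,790.6411
Total = $6,252.0164

$6,252.02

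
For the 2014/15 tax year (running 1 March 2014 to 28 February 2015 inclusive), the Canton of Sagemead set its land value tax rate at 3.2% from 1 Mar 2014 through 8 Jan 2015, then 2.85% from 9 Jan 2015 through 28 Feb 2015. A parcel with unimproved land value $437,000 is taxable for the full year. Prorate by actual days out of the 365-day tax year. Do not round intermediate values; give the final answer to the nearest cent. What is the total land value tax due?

$13,770.29

1 Mar 2014 – 8 Jan 2015: 314 days at 3.2% → $437,000 × 3.2% × 314/365 = $12,030.0712
9 Jan – 28 Feb 2015: 51 days at 2.85% → $437,000 × 2.85% × 51/365 = $1,740.2178
Total = $13,770.2890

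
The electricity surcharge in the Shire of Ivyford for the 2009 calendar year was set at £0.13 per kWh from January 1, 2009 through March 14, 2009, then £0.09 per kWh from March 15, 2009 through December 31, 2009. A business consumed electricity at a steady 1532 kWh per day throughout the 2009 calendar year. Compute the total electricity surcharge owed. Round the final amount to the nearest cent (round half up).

January 1 – March 14, 2009: 73 days × 1532 kWh/day = 111,836 kWh at £0.13/kWh → £14538.68
March 15 – December 31, 2009: 292 days × 1532 kWh/day = 447,344 kWh at £0.09/kWh → £40260.96

£54799.64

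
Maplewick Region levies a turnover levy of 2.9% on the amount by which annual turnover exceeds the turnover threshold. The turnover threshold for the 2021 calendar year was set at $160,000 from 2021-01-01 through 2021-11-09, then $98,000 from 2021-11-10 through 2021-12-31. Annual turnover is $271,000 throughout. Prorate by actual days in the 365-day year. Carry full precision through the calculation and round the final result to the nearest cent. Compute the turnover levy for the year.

2021-01-01 to 2021-11-09: 313 days, exemption $160,000 → ($271,000 − $160,000) × 2.9% × 313/365 = $2,760.4027
2021-11-10 to 2021-12-31: 52 days, exemption $98,000 → ($271,000 − $98,000) × 2.9% × 52/365 = $714.7507
Total = $3,475.1534

$3,475.15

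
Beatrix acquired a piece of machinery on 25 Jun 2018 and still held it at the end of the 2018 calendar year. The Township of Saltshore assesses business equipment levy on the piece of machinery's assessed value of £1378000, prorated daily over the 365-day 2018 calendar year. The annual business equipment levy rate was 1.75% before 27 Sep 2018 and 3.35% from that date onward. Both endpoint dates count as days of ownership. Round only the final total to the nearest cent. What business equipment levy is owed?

25 Jun – 26 Sep 2018: 94 days at 1.75% → £1378000 × 1.75% × 94/365 = £6210.4384
27 Sep – 31 Dec 2018: 96 days at 3.35% → £1378000 × 3.35% × 96/365 = £12141.5014
Total = £18351.9397

£18351.94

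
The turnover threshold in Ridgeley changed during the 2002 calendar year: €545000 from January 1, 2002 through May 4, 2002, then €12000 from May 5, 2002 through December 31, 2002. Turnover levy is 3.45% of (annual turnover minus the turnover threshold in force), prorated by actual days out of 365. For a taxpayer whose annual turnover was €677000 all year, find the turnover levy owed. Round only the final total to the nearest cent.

January 1 – May 4, 2002: 124 days, exemption €545000 → (€677000 − €545000) × 3.45% × 124/365 = €1547.1123
May 5 – December 31, 2002: 241 days, exemption €12000 → (€677000 − €12000) × 3.45% × 241/365 = €15148.3356
Total = €16695.4479

€16695.45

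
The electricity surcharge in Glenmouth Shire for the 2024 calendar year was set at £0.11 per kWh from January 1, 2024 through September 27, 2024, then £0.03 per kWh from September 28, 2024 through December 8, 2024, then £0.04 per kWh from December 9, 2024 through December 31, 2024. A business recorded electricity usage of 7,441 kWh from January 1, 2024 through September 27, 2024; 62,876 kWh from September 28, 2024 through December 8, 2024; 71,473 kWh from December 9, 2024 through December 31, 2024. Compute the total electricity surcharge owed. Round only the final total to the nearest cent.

January 1 – September 27, 2024: 7,441 kWh at £0.11/kWh → £818.51
September 28 – December 8, 2024: 62,876 kWh at £0.03/kWh → £1,886.28
December 9 – December 31, 2024: 71,473 kWh at £0.04/kWh → £2,858.92

£5,563.71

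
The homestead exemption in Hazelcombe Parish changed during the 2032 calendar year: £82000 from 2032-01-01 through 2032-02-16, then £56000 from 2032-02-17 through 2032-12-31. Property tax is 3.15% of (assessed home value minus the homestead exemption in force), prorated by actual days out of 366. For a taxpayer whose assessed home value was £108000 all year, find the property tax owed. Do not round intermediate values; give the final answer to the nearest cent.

£1532.83

2032-01-01 to 2032-02-16: 47 days, exemption £82000 → (£108000 − £82000) × 3.15% × 47/366 = £105.1721
2032-02-17 to 2032-12-31: 319 days, exemption £56000 → (£108000 − £56000) × 3.15% × 319/366 = £1427.6557
Total = £1532.8279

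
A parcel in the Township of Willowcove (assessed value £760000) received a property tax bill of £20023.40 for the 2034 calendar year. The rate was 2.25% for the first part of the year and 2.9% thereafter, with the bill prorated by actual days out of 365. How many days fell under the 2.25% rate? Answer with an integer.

Let d = days at the first rate; then 365 − d days at the second rate.
£760000 × [2.25%·d + 2.9%·(365−d)] / 365 = £20023.40
Solving gives d = 149, so the new rate took effect on 30 May 2034.

149 days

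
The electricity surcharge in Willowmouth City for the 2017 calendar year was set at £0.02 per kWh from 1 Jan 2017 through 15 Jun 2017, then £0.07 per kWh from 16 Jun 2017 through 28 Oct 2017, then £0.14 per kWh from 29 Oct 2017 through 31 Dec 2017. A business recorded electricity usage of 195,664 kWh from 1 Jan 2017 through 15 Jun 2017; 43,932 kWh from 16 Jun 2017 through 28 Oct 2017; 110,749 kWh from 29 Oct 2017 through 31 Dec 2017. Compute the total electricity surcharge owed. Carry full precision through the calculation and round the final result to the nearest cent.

1 Jan – 15 Jun 2017: 195,664 kWh at £0.02/kWh → £3,913.28
16 Jun – 28 Oct 2017: 43,932 kWh at £0.07/kWh → £3,075.24
29 Oct – 31 Dec 2017: 110,749 kWh at £0.14/kWh → £15,504.86

£22,493.38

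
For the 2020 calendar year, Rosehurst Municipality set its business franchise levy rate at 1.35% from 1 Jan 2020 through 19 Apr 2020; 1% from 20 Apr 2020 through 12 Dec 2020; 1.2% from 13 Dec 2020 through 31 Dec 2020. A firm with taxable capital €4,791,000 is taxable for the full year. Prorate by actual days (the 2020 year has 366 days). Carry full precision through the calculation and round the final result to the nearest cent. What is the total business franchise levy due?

€53,447.14

1 Jan – 19 Apr 2020: 110 days at 1.35% → €4,791,000 × 1.35% × 110/366 = €19,438.8934
20 Apr – 12 Dec 2020: 237 days at 1% → €4,791,000 × 1% × 237/366 = €31,023.6885
13 Dec – 31 Dec 2020: 19 days at 1.2% → €4,791,000 × 1.2% × 19/366 = €2,984.5574
Total = €53,447.1393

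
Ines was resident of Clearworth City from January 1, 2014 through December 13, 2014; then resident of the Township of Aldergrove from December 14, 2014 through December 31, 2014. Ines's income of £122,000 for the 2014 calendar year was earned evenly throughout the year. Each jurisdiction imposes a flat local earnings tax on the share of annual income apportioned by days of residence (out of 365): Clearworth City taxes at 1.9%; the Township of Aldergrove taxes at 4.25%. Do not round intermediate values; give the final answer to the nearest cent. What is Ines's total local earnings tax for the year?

£2,459.39

Clearworth City, January 1 – December 13, 2014: 347 days → £122,000 × 1.9% × 347/365 = £2,203.6877
The Township of Aldergrove, December 14 – December 31, 2014: 18 days → £122,000 × 4.25% × 18/365 = £255.6986
Total = £2,459.3863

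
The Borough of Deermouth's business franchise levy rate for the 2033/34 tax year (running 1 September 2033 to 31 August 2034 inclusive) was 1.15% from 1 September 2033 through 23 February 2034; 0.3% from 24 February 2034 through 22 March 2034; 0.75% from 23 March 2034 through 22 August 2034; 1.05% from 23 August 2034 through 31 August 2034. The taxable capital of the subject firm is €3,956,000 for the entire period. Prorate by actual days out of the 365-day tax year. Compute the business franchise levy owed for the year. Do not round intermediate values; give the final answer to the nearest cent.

1 September 2033 – 23 February 2034: 176 days at 1.15% → €3,956,000 × 1.15% × 176/365 = €21,936.8329
24 February – 22 March 2034: 27 days at 0.3% → €3,956,000 × 0.3% × 27/365 = €877.9068
23 March – 22 August 2034: 153 days at 0.75% → €3,956,000 × 0.75% × 153/365 = €12,437.0137
23 August – 31 August 2034: 9 days at 1.05% → €3,956,000 × 1.05% × 9/365 = €1,024.2247
Total = €36,275.9781

€36,275.98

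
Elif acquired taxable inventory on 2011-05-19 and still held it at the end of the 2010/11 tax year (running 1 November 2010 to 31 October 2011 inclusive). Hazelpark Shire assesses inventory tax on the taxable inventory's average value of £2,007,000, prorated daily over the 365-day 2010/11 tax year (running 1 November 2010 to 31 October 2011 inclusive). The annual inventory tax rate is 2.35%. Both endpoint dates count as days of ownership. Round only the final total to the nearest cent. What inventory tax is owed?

Days held (2011-05-19 to 2011-10-31): 166 out of 365
Tax = £2,007,000 × 2.35% × 166/365 = £21,450.1562

£21,450.16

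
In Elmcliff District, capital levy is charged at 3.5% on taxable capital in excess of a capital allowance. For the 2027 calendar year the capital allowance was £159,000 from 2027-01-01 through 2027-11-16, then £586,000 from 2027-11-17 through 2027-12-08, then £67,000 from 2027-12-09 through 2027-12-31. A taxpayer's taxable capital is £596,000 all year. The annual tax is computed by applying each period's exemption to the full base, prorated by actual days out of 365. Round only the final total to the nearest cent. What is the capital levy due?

£14,597.11

2027-01-01 to 2027-11-16: 320 days, exemption £159,000 → (£596,000 − £159,000) × 3.5% × 320/365 = £13,409.3151
2027-11-17 to 2027-12-08: 22 days, exemption £586,000 → (£596,000 − £586,000) × 3.5% × 22/365 = £21.0959
2027-12-09 to 2027-12-31: 23 days, exemption £67,000 → (£596,000 − £67,000) × 3.5% × 23/365 = £1,166.6986
Total = £14,597.1096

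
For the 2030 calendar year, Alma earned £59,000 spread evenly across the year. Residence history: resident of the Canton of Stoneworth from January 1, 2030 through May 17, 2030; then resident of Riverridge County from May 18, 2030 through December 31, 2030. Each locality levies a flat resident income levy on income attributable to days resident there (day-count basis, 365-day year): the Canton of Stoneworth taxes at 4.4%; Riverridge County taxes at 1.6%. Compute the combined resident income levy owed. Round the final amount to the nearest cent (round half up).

£1,564.07

The Canton of Stoneworth, January 1 – May 17, 2030: 137 days → £59,000 × 4.4% × 137/365 = £974.3890
Riverridge County, May 18 – December 31, 2030: 228 days → £59,000 × 1.6% × 228/365 = £589.6767
Total = £1,564.0658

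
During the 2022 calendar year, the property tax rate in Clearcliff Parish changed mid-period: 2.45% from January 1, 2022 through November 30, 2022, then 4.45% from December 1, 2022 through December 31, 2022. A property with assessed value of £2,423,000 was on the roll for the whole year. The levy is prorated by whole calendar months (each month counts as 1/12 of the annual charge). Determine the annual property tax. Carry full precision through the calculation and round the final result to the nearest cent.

£63,401.83

January 1 – November 30, 2022: 11 months at 2.45% → £2,423,000 × 2.45% × 11/12 = £54,416.5417
December 1 – December 31, 2022: 1 month at 4.45% → £2,423,000 × 4.45% × 1/12 = £8,985.2917
Total = £63,401.8333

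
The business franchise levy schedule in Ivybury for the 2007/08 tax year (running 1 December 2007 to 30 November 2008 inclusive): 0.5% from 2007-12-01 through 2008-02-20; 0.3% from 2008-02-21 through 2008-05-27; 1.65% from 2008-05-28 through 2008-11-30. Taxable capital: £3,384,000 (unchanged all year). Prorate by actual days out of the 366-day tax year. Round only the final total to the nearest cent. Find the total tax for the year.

£35,009.61

2007-12-01 to 2008-02-20: 82 days at 0.5% → £3,384,000 × 0.5% × 82/366 = £3,790.8197
2008-02-21 to 2008-05-27: 97 days at 0.3% → £3,384,000 × 0.3% × 97/366 = £2,690.5574
2008-05-28 to 2008-11-30: 187 days at 1.65% → £3,384,000 × 1.65% × 187/366 = £28,528.2295
Total = £35,009.6066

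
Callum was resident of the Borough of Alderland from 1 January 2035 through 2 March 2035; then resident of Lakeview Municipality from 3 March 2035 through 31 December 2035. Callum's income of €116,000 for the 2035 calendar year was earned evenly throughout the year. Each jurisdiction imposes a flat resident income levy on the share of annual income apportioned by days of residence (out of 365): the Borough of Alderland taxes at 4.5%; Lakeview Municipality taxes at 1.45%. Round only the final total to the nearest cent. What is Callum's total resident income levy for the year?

€2,273.28

The Borough of Alderland, 1 January – 2 March 2035: 61 days → €116,000 × 4.5% × 61/365 = €872.3836
Lakeview Municipality, 3 March – 31 December 2035: 304 days → €116,000 × 1.45% × 304/365 = €1,400.8986
Total = €2,273.2822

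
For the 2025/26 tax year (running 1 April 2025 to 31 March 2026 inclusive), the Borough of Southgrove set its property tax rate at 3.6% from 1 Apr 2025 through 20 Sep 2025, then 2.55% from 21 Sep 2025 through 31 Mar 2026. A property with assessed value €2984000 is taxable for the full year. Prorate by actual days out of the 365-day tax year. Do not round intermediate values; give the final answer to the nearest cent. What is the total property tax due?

1 Apr – 20 Sep 2025: 173 days at 3.6% → €2984000 × 3.6% × 173/365 = €50916.0329
21 Sep 2025 – 31 Mar 2026: 192 days at 2.55% → €2984000 × 2.55% × 192/365 = €40026.4767
Total = €90942.5096

€90942.51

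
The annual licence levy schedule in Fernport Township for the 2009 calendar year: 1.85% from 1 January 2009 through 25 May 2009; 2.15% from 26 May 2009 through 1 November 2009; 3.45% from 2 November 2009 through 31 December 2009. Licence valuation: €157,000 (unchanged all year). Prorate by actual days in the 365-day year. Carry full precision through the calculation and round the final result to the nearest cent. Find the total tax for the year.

€3,523.90

1 January – 25 May 2009: 145 days at 1.85% → €157,000 × 1.85% × 145/365 = €1,153.8425
26 May – 1 November 2009: 160 days at 2.15% → €157,000 × 2.15% × 160/365 = €1,479.6712
2 November – 31 December 2009: 60 days at 3.45% → €157,000 × 3.45% × 60/365 = €890.3836
Total = €3,523.8973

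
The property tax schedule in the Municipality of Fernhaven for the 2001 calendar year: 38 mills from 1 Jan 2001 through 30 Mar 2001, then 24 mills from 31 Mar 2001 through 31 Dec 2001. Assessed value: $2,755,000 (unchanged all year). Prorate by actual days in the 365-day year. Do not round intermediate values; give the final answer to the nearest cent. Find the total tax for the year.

$75,524.74

1 Jan – 30 Mar 2001: 89 days at 38 mills → $2,755,000 × 3.8% × 89/365 = $25,527.1507
31 Mar – 31 Dec 2001: 276 days at 24 mills → $2,755,000 × 2.4% × 276/365 = $49,997.5890
Total = $75,524.7397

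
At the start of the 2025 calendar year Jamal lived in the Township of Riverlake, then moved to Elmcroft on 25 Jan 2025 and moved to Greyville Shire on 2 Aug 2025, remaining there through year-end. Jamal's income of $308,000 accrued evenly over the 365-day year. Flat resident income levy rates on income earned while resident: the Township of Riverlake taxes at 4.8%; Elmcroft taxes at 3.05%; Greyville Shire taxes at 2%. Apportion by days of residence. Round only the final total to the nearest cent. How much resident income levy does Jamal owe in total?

The Township of Riverlake, 1 Jan – 24 Jan 2025: 24 days → $308,000 × 4.8% × 24/365 = $972.0986
Elmcroft, 25 Jan – 1 Aug 2025: 189 days → $308,000 × 3.05% × 189/365 = $4,864.2904
Greyville Shire, 2 Aug – 31 Dec 2025: 152 days → $308,000 × 2% × 152/365 = $2,565.2603
Total = $8,401.6493

$8,401.65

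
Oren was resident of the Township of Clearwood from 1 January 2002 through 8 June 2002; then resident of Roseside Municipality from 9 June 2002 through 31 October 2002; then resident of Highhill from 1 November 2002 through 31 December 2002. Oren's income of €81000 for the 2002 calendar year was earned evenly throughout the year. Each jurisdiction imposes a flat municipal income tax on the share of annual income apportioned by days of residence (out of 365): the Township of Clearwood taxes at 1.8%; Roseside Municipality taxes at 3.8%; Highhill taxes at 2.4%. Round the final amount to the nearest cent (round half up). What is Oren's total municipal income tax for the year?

The Township of Clearwood, 1 January – 8 June 2002: 159 days → €81000 × 1.8% × 159/365 = €635.1288
Roseside Municipality, 9 June – 31 October 2002: 145 days → €81000 × 3.8% × 145/365 = €1222.7671
Highhill, 1 November – 31 December 2002: 61 days → €81000 × 2.4% × 61/365 = €324.8877
Total = €2182.7836

€2182.78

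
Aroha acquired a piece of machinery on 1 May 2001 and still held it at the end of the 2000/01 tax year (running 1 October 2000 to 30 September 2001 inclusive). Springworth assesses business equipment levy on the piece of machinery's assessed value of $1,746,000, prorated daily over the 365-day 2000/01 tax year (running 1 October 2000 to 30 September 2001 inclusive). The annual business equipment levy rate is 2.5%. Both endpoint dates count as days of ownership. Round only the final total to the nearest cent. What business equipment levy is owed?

Days held (1 May – 30 September 2001): 153 out of 365
Tax = $1,746,000 × 2.5% × 153/365 = $18,297.1233

$18,297.12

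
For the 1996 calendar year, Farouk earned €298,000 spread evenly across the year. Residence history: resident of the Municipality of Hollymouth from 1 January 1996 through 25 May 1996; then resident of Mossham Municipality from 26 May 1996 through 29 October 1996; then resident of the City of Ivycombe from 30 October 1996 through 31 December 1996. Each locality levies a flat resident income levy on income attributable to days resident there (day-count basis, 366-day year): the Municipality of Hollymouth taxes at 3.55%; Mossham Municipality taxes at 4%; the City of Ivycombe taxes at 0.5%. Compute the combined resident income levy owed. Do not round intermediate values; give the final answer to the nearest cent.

The Municipality of Hollymouth, 1 January – 25 May 1996: 146 days → €298,000 × 3.55% × 146/366 = €4,220.0383
Mossham Municipality, 26 May – 29 October 1996: 157 days → €298,000 × 4% × 157/366 = €5,113.2240
The City of Ivycombe, 30 October – 31 December 1996: 63 days → €298,000 × 0.5% × 63/366 = €256.4754
Total = €9,589.7377

€9,589.74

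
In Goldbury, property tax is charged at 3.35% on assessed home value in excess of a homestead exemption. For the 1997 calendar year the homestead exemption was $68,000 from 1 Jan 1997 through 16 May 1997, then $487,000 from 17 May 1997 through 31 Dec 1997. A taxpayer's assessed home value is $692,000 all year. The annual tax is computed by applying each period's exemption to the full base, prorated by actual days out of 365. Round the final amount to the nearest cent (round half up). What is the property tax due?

1 Jan – 16 May 1997: 136 days, exemption $68,000 → ($692,000 − $68,000) × 3.35% × 136/365 = $7,788.8877
17 May – 31 Dec 1997: 229 days, exemption $487,000 → ($692,000 − $487,000) × 3.35% × 229/365 = $4,308.6507
Total = $12,097.5384

$12,097.54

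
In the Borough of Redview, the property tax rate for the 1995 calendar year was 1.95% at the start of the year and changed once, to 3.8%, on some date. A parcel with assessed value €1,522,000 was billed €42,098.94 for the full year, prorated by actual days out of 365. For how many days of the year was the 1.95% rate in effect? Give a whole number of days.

204 days

Let d = days at the first rate; then 365 − d days at the second rate.
€1,522,000 × [1.95%·d + 3.8%·(365−d)] / 365 = €42,098.94
Solving gives d = 204, so the new rate took effect on July 24, 1995.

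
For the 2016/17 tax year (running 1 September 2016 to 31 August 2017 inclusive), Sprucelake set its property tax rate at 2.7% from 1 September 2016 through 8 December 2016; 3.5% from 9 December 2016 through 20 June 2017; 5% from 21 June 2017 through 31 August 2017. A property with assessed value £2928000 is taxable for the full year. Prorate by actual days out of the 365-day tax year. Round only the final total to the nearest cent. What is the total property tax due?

£104790.31

1 September – 8 December 2016: 99 days at 2.7% → £2928000 × 2.7% × 99/365 = £21442.5863
9 December 2016 – 20 June 2017: 194 days at 3.5% → £2928000 × 3.5% × 194/365 = £54468.8219
21 June – 31 August 2017: 72 days at 5% → £2928000 × 5% × 72/365 = £28878.9041
Total = £104790.3123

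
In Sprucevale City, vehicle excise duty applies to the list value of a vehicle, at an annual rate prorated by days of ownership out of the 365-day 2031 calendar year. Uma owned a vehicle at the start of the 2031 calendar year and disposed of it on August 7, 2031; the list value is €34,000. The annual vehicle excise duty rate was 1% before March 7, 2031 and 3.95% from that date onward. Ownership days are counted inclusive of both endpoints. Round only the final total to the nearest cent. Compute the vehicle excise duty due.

€627.18

January 1 – March 6, 2031: 65 days at 1% → €34,000 × 1% × 65/365 = €60.5479
March 7 – August 7, 2031: 154 days at 3.95% → €34,000 × 3.95% × 154/365 = €566.6356
Total = €627.1836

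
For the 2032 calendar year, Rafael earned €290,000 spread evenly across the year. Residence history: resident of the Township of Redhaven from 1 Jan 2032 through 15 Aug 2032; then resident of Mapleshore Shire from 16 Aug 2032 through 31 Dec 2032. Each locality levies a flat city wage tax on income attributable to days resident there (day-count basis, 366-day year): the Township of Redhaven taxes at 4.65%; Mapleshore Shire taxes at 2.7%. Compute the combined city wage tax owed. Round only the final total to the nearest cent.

The Township of Redhaven, 1 Jan – 15 Aug 2032: 228 days → €290,000 × 4.65% × 228/366 = €8,400.4918
Mapleshore Shire, 16 Aug – 31 Dec 2032: 138 days → €290,000 × 2.7% × 138/366 = €2,952.2951
Total = €11,352.7869

€11,352.79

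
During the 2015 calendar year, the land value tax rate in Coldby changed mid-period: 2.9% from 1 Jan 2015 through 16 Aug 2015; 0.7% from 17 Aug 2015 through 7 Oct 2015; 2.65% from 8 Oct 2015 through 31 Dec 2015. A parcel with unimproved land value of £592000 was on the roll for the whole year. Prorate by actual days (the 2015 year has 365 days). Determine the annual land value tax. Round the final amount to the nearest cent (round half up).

£14967.87

1 Jan – 16 Aug 2015: 228 days at 2.9% → £592000 × 2.9% × 228/365 = £10724.1205
17 Aug – 7 Oct 2015: 52 days at 0.7% → £592000 × 0.7% × 52/365 = £590.3781
8 Oct – 31 Dec 2015: 85 days at 2.65% → £592000 × 2.65% × 85/365 = £3653.3699
Total = £14967.8685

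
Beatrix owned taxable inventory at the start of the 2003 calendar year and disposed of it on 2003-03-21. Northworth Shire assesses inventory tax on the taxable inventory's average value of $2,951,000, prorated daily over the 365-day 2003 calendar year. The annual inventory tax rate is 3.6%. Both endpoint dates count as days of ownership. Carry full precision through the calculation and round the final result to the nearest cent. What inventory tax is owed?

$23,284.60

Days held (2003-01-01 to 2003-03-21): 80 out of 365
Tax = $2,951,000 × 3.6% × 80/365 = $23,284.6027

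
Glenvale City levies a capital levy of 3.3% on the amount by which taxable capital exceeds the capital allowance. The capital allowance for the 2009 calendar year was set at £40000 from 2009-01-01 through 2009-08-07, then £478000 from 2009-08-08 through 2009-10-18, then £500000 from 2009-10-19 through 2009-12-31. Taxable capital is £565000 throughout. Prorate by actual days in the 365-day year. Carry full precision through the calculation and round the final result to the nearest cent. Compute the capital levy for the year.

2009-01-01 to 2009-08-07: 219 days, exemption £40000 → (£565000 − £40000) × 3.3% × 219/365 = £10395.0000
2009-08-08 to 2009-10-18: 72 days, exemption £478000 → (£565000 − £478000) × 3.3% × 72/365 = £566.3342
2009-10-19 to 2009-12-31: 74 days, exemption £500000 → (£565000 − £500000) × 3.3% × 74/365 = £434.8767
Total = £11396.2110

£11396.21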